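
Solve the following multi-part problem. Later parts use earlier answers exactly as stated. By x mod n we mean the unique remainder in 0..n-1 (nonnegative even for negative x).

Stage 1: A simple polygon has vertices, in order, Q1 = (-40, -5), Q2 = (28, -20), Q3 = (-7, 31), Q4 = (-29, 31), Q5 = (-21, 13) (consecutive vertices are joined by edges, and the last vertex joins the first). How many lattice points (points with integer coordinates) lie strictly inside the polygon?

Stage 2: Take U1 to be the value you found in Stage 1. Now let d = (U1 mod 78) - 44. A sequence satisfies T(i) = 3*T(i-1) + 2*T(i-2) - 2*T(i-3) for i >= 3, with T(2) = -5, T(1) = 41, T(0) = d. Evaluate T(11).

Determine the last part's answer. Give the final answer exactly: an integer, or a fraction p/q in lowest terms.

Stage 1: cross terms: (-40*-20 - 28*-5)=940, (28*31 - -7*-20)=728, (-7*31 - -29*31)=682, (-29*13 - -21*31)=274, (-21*-5 - -40*13)=625; twice the area = |3249| = 3249; area = 3249/2; boundary points = 1 + 1 + 22 + 2 + 1 = 27; strictly interior points = area - boundary/2 + 1 = 1612; answer 1612
Stage 2: U1 = 1612; d = 8; T(3) = 3*(-5) + 2*(41) - 2*(8) = 51; iterating: T(3)=51, T(4)=61, T(5)=295, T(6)=905, T(7)=3183, T(8)=10769, T(9)=36863, T(10)=125761, T(11)=429471; answer 429471

429471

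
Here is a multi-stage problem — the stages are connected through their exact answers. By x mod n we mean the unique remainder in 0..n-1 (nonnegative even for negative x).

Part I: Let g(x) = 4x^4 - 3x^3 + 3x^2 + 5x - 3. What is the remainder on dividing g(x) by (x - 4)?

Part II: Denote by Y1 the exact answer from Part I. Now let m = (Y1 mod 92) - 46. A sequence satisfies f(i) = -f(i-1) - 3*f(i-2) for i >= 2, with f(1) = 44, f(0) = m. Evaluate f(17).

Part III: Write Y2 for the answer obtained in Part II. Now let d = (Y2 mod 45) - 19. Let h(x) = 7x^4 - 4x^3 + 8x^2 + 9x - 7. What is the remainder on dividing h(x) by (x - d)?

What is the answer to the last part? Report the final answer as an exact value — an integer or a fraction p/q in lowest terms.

5023

Part I: remainder = value at the root: 4*(4)^4 - 3*(4)^3 + 3*(4)^2 + 5*(4)^1 - 3 = (1024) + (-192) + (48) + (20) + (-3) = 897; answer 897
Part II: Y1 = 897; m = 23; f(2) = -1*(44) - 3*(23) = -113; iterating: f(2)=-113, f(3)=-19, f(4)=358, f(5)=-301, f(6)=-773, f(7)=1676, f(8)=643, f(9)=-5671, f(10)=3742, f(11)=13271, f(12)=-24497, f(13)=-15316, f(14)=88807, f(15)=-42859, f(16)=-223562, f(17)=352139; answer 352139
Part III: Y2 = 352139; d = -5; remainder = value at the root: 7*(-5)^4 - 4*(-5)^3 + 8*(-5)^2 + 9*(-5)^1 - 7 = (4375) + (500) + (200) + (-45) + (-7) = 5023; answer 5023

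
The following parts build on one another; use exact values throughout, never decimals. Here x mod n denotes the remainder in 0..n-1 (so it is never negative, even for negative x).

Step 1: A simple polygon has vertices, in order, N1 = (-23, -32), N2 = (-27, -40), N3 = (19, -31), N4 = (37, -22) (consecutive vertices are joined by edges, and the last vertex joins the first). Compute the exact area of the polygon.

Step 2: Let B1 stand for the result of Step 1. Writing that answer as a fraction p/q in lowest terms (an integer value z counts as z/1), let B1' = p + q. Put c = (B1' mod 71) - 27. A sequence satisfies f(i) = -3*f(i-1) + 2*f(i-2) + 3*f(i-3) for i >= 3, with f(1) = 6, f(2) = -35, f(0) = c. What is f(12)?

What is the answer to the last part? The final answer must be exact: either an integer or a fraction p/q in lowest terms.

Step 1: cross terms: (-23*-40 - -27*-32)=56, (-27*-31 - 19*-40)=1597, (19*-22 - 37*-31)=729, (37*-32 - -23*-22)=-1690; twice the area = |692| = 692; area = 346; answer 346
Step 2: B1 = 346; threaded value p + q = 347; c = 36; f(3) = -3*(-35) + 2*(6) + 3*(36) = 225; iterating: f(3)=225, f(4)=-727, f(5)=2526, f(6)=-8357, f(7)=27942, f(8)=-92962, f(9)=309699, f(10)=-1031195, f(11)=3434097, f(12)=-11435584; answer -11435584

-11435584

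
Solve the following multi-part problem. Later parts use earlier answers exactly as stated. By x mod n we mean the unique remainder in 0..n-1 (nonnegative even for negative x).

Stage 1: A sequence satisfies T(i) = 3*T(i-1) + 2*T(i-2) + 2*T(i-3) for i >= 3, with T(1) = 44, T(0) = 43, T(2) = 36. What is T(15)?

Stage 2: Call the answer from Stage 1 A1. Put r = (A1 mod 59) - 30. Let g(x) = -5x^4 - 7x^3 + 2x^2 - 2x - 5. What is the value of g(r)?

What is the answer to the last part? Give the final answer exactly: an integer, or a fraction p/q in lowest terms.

-451457

Stage 1: T(3) = 3*(36) + 2*(44) + 2*(43) = 282; iterating: T(3)=282, T(4)=1006, T(5)=3654, T(6)=13538, T(7)=49934, T(8)=184186, T(9)=679502, T(10)=2506746, T(11)=9247614, T(12)=34115338, T(13)=125854734, T(14)=464290106, T(15)=1712810462; answer 1712810462
Stage 2: A1 = 1712810462; r = 17; -5*(17)^4 - 7*(17)^3 + 2*(17)^2 - 2*(17)^1 - 5 = (-417605) + (-34391) + (578) + (-34) + (-5) = -451457; answer -451457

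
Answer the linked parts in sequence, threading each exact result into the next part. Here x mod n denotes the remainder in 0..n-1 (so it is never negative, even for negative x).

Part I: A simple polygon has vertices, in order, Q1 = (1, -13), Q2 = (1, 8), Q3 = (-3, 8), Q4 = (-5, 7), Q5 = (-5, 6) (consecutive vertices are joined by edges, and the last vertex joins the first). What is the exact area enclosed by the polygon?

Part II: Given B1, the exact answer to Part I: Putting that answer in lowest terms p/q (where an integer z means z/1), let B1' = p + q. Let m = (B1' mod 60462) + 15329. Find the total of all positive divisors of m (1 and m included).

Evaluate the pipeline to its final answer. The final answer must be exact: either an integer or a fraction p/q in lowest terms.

Part I: cross terms: (1*8 - 1*-13)=21, (1*8 - -3*8)=32, (-3*7 - -5*8)=19, (-5*6 - -5*7)=5, (-5*-13 - 1*6)=59; twice the area = |136| = 136; area = 68; answer 68
Part II: B1 = 68; threaded value p + q = 69; m = 15398; 15398 = 2 * 7699; sigma = (1 + 2) * (1 + 7699) = 3 * 7700 = 23100; answer 23100

23100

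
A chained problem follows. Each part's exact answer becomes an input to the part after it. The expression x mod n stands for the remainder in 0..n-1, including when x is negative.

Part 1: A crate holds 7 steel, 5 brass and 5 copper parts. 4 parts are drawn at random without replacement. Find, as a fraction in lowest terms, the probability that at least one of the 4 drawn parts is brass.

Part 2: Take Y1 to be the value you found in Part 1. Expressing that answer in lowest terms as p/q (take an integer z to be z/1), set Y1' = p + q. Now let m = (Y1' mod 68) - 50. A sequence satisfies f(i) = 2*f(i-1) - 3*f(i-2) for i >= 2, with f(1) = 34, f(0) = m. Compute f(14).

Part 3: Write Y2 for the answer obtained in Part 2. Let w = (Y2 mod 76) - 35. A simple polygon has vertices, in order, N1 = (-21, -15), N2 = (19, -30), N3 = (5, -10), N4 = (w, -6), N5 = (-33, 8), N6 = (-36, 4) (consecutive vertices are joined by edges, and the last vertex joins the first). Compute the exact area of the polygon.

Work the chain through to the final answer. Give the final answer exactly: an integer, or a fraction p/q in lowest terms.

2075/2

Part 1: total draws C(17,4) = 2380; complement C(12,4) = 495; favorable 2380 - 495 = 1885; P = 377/476; answer 377/476
Part 2: Y1 = 377/476; threaded value p + q = 853; m = -13; f(2) = 2*(34) - 3*(-13) = 107; iterating: f(2)=107, f(3)=112, f(4)=-97, f(5)=-530, f(6)=-769, f(7)=52, f(8)=2411, f(9)=4666, f(10)=2099, f(11)=-9800, f(12)=-25897, f(13)=-22394, f(14)=32903; answer 32903
Part 3: Y2 = 32903; w = 36; cross terms: (-21*-30 - 19*-15)=915, (19*-10 - 5*-30)=-40, (5*-6 - 36*-10)=330, (36*8 - -33*-6)=90, (-33*4 - -36*8)=156, (-36*-15 - -21*4)=624; twice the area = |2075| = 2075; area = 2075/2; answer 2075/2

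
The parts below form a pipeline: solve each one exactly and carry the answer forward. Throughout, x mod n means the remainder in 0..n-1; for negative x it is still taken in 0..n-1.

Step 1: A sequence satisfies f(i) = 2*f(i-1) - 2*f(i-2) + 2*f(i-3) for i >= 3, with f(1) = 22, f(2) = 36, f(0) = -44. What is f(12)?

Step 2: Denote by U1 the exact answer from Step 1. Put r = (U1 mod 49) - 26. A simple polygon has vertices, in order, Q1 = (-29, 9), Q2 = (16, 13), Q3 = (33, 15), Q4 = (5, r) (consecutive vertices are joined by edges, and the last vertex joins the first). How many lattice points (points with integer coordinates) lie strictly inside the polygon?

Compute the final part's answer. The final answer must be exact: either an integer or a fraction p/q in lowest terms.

63

Step 1: f(3) = 2*(36) - 2*(22) + 2*(-44) = -60; iterating: f(3)=-60, f(4)=-148, f(5)=-104, f(6)=-32, f(7)=-152, f(8)=-448, f(9)=-656, f(10)=-720, f(11)=-1024, f(12)=-1920; answer -1920
Step 2: U1 = -1920; r = 14; cross terms: (-29*13 - 16*9)=-521, (16*15 - 33*13)=-189, (33*14 - 5*15)=387, (5*9 - -29*14)=451; twice the area = |128| = 128; area = 64; boundary points = 1 + 1 + 1 + 1 = 4; strictly interior points = area - boundary/2 + 1 = 63; answer 63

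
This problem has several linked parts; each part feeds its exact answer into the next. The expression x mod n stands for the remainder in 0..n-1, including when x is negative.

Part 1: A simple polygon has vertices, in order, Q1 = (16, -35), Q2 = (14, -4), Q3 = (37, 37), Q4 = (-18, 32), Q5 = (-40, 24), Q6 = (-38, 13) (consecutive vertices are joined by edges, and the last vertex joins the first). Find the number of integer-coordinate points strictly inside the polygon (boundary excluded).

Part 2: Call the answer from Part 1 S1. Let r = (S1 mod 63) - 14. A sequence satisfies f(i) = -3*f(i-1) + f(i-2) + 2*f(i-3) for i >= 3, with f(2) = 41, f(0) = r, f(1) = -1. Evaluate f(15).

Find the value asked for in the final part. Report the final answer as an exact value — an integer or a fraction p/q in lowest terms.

-27563708

Part 1: cross terms: (16*-4 - 14*-35)=426, (14*37 - 37*-4)=666, (37*32 - -18*37)=1850, (-18*24 - -40*32)=848, (-40*13 - -38*24)=392, (-38*-35 - 16*13)=1122; twice the area = |5304| = 5304; area = 2652; boundary points = 1 + 1 + 5 + 2 + 1 + 6 = 16; strictly interior points = area - boundary/2 + 1 = 2645; answer 2645
Part 2: S1 = 2645; r = 48; f(3) = -3*(41) + 1*(-1) + 2*(48) = -28; iterating: f(3)=-28, f(4)=123, f(5)=-315, f(6)=1012, f(7)=-3105, f(8)=9697, f(9)=-30172, f(10)=94003, f(11)=-292787, f(12)=912020, f(13)=-2840841, f(14)=8848969, f(15)=-27563708; answer -27563708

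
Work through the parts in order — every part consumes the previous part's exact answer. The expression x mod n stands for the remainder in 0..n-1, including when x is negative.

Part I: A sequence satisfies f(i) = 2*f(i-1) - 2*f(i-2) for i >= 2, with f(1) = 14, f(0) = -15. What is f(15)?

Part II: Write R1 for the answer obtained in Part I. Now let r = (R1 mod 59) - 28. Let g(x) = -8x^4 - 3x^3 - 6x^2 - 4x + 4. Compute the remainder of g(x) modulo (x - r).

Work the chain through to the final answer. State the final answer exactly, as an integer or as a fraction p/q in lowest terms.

Part I: f(2) = 2*(14) - 2*(-15) = 58; iterating: f(2)=58, f(3)=88, f(4)=60, f(5)=-56, f(6)=-232, f(7)=-352, f(8)=-240, f(9)=224, f(10)=928, f(11)=1408, f(12)=960, f(13)=-896, f(14)=-3712, f(15)=-5632; answer -5632
Part II: R1 = -5632; r = 4; remainder = value at the root: -8*(4)^4 - 3*(4)^3 - 6*(4)^2 - 4*(4)^1 + 4 = (-2048) + (-192) + (-96) + (-16) + (4) = -2348; answer -2348

-2348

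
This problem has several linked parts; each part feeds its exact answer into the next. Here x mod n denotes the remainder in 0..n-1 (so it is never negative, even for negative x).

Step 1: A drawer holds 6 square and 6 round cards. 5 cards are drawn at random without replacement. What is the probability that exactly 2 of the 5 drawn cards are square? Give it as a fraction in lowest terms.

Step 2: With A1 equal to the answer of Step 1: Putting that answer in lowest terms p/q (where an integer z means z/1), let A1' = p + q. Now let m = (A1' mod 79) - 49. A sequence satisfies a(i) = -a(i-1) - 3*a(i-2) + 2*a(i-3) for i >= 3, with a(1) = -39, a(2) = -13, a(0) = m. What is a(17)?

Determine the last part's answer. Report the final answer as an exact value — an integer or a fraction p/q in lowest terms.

-740499

Step 1: total draws C(12,5) = 792; favorable C(6,2)*C(6,3) = 300; P = 25/66; answer 25/66
Step 2: A1 = 25/66; threaded value p + q = 91; m = -37; a(3) = -1*(-13) - 3*(-39) + 2*(-37) = 56; iterating: a(3)=56, a(4)=-95, a(5)=-99, a(6)=496, a(7)=-389, a(8)=-1297, a(9)=3456, a(10)=-343, a(11)=-12619, a(12)=20560, a(13)=16611, a(14)=-103529, a(15)=94816, a(16)=248993, a(17)=-740499; answer -740499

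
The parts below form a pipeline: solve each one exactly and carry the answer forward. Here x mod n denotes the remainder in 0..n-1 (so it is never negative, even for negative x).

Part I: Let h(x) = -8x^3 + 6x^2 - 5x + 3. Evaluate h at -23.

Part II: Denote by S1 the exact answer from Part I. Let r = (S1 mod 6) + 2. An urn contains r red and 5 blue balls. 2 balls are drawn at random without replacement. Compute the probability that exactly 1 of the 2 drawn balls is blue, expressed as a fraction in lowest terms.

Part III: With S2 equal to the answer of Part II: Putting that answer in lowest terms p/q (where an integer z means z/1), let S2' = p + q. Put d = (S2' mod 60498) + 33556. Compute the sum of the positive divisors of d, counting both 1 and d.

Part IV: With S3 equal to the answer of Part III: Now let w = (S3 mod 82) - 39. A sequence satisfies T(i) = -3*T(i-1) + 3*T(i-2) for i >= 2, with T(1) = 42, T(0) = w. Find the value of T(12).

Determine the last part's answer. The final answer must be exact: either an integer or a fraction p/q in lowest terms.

Part I: -8*(-23)^3 + 6*(-23)^2 - 5*(-23)^1 + 3 = (97336) + (3174) + (115) + (3) = 100628; answer 100628
Part II: S1 = 100628; r = 4; total draws C(9,2) = 36; favorable C(5,1)*C(4,1) = 20; P = 5/9; answer 5/9
Part III: S2 = 5/9; threaded value p + q = 14; d = 33570; 33570 = 2 * 3^2 * 5 * 373; sigma = (1 + 2) * (1 + 3 + 9) * (1 + 5) * (1 + 373) = 3 * 13 * 6 * 374 = 87516; answer 87516
Part IV: S3 = 87516; w = -17; T(2) = -3*(42) + 3*(-17) = -177; iterating: T(2)=-177, T(3)=657, T(4)=-2502, T(5)=9477, T(6)=-35937, T(7)=136242, T(8)=-516537, T(9)=1958337, T(10)=-7424622, T(11)=28148877, T(12)=-106720497; answer -106720497

-106720497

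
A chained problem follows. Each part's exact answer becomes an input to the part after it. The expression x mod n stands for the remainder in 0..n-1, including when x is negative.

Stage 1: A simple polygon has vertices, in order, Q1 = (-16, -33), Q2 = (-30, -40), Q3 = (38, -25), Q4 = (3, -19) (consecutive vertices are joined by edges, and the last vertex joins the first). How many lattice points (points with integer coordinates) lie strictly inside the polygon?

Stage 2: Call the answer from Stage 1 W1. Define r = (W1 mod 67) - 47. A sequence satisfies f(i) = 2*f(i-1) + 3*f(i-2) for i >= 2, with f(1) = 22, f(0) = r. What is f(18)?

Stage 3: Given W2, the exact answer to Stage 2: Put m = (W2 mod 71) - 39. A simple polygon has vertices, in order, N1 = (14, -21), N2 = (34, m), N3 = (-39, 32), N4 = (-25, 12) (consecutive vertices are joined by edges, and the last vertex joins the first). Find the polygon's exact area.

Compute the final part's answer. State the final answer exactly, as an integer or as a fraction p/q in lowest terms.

848

Stage 1: cross terms: (-16*-40 - -30*-33)=-350, (-30*-25 - 38*-40)=2270, (38*-19 - 3*-25)=-647, (3*-33 - -16*-19)=-403; twice the area = |870| = 870; area = 435; boundary points = 7 + 1 + 1 + 1 = 10; strictly interior points = area - boundary/2 + 1 = 431; answer 431
Stage 2: W1 = 431; r = -18; f(2) = 2*(22) + 3*(-18) = -10; iterating: f(2)=-10, f(3)=46, f(4)=62, f(5)=262, f(6)=710, f(7)=2206, f(8)=6542, f(9)=19702, f(10)=59030, f(11)=177166, f(12)=531422, f(13)=1594342, f(14)=4782950, f(15)=14348926, f(16)=43046702, f(17)=129140182, f(18)=387420470; answer 387420470
Stage 3: W2 = 387420470; m = -15; cross terms: (14*-15 - 34*-21)=504, (34*32 - -39*-15)=503, (-39*12 - -25*32)=332, (-25*-21 - 14*12)=357; twice the area = |1696| = 1696; area = 848; answer 848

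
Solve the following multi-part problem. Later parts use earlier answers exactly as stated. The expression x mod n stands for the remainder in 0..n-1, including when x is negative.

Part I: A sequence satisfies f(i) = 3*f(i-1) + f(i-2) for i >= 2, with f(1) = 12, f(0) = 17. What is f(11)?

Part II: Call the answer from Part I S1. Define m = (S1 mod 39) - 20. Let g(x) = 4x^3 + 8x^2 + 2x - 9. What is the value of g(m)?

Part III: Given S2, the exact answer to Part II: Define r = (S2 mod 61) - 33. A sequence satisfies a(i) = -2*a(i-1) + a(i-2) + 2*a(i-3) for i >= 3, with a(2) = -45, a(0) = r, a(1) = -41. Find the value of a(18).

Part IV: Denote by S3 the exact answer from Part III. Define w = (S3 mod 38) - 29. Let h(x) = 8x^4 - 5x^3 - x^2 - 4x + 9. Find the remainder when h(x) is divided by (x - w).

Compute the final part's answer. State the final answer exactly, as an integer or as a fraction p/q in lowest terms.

320917

Part I: f(2) = 3*(12) + 1*(17) = 53; iterating: f(2)=53, f(3)=171, f(4)=566, f(5)=1869, f(6)=6173, f(7)=20388, f(8)=67337, f(9)=222399, f(10)=734534, f(11)=2426001; answer 2426001
Part II: S1 = 2426001; m = -14; 4*(-14)^3 + 8*(-14)^2 + 2*(-14)^1 - 9 = (-10976) + (1568) + (-28) + (-9) = -9445; answer -9445
Part III: S2 = -9445; r = -23; a(3) = -2*(-45) + 1*(-41) + 2*(-23) = 3; iterating: a(3)=3, a(4)=-133, a(5)=179, a(6)=-485, a(7)=883, a(8)=-1893, a(9)=3699, a(10)=-7525, a(11)=14963, a(12)=-30053, a(13)=60019, a(14)=-120165, a(15)=240243, a(16)=-480613, a(17)=961139, a(18)=-1922405; answer -1922405
Part IV: S3 = -1922405; w = -14; remainder = value at the root: 8*(-14)^4 - 5*(-14)^3 - 1*(-14)^2 - 4*(-14)^1 + 9 = (307328) + (13720) + (-196) + (56) + (9) = 320917; answer 320917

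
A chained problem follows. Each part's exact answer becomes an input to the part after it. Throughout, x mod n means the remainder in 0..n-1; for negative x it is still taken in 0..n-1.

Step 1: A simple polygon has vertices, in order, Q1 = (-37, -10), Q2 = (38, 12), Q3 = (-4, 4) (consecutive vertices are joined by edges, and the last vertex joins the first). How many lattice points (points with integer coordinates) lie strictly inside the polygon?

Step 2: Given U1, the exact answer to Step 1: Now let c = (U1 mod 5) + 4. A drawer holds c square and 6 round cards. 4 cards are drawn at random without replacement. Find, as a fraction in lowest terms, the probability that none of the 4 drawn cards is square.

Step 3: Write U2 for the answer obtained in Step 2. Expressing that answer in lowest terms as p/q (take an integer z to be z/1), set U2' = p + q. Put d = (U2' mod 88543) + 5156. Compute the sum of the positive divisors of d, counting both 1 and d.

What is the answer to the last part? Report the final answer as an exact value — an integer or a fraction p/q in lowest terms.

Step 1: cross terms: (-37*12 - 38*-10)=-64, (38*4 - -4*12)=200, (-4*-10 - -37*4)=188; twice the area = |324| = 324; area = 162; boundary points = 1 + 2 + 1 = 4; strictly interior points = area - boundary/2 + 1 = 161; answer 161
Step 2: U1 = 161; c = 5; total draws C(11,4) = 330; favorable C(6,4) = 15; P = 1/22; answer 1/22
Step 3: U2 = 1/22; threaded value p + q = 23; d = 5179; 5179 is prime, so its only divisors are 1 and 5179; sigma = 1 + 5179 = 5180; answer 5180

5180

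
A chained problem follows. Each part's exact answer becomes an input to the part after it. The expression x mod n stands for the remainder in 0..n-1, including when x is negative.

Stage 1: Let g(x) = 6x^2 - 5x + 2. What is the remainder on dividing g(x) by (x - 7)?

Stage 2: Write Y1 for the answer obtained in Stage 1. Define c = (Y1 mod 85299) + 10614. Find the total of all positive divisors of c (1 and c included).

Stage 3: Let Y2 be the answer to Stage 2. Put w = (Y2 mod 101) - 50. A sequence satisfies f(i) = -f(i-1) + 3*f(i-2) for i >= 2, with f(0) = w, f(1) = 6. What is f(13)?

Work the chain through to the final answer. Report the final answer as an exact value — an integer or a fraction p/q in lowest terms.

362454

Stage 1: remainder = value at the root: 6*(7)^2 - 5*(7)^1 + 2 = (294) + (-35) + (2) = 261; answer 261
Stage 2: Y1 = 261; c = 10875; 10875 = 3 * 5^3 * 29; sigma = (1 + 3) * (1 + 5 + 25 + 125) * (1 + 29) = 4 * 156 * 30 = 18720; answer 18720
Stage 3: Y2 = 18720; w = -15; f(2) = -1*(6) + 3*(-15) = -51; iterating: f(2)=-51, f(3)=69, f(4)=-222, f(5)=429, f(6)=-1095, f(7)=2382, f(8)=-5667, f(9)=12813, f(10)=-29814, f(11)=68253, f(12)=-157695, f(13)=362454; answer 362454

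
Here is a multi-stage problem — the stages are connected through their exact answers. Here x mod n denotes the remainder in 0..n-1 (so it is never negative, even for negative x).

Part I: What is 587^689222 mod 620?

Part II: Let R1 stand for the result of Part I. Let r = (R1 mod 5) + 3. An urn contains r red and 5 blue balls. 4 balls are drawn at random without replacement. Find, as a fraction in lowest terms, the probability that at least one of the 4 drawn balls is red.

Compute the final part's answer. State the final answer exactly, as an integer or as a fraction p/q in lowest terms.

Part I: squarings mod 620: 587^1=587, 587^2=469, 587^4=481, 587^8=101, 587^16=281, 587^32=221, 587^64=481, 587^128=101, 587^256=281, 587^512=221, 587^1024=481, 587^2048=101, 587^4096=281, 587^8192=221, 587^16384=481, 587^32768=101, 587^65536=281, 587^131072=221, 587^262144=481, 587^524288=101; 587^689222 = 587^2 * 587^4 * 587^64 * 587^1024 * 587^32768 * 587^131072 * 587^524288 = 469 (mod 620); answer 469
Part II: R1 = 469; r = 7; total draws C(12,4) = 495; complement C(5,4) = 5; favorable 495 - 5 = 490; P = 98/99; answer 98/99

98/99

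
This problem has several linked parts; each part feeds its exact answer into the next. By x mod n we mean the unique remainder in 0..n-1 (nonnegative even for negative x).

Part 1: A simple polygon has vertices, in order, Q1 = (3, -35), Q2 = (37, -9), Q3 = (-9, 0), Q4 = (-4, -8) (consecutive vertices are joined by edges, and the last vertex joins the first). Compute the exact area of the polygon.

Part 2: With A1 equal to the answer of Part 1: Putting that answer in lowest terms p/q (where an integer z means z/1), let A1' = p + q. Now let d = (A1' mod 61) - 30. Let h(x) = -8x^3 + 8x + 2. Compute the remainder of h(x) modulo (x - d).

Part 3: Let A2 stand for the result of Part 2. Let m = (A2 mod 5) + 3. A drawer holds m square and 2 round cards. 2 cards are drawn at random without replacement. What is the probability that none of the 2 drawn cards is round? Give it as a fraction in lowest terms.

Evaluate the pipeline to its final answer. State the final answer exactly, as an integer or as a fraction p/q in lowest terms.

Part 1: cross terms: (3*-9 - 37*-35)=1268, (37*0 - -9*-9)=-81, (-9*-8 - -4*0)=72, (-4*-35 - 3*-8)=164; twice the area = |1423| = 1423; area = 1423/2; answer 1423/2
Part 2: A1 = 1423/2; threaded value p + q = 1425; d = -8; remainder = value at the root: -8*(-8)^3 + 8*(-8)^1 + 2 = (4096) + (-64) + (2) = 4034; answer 4034
Part 3: A2 = 4034; m = 7; total draws C(9,2) = 36; favorable C(7,2) = 21; P = 7/12; answer 7/12

7/12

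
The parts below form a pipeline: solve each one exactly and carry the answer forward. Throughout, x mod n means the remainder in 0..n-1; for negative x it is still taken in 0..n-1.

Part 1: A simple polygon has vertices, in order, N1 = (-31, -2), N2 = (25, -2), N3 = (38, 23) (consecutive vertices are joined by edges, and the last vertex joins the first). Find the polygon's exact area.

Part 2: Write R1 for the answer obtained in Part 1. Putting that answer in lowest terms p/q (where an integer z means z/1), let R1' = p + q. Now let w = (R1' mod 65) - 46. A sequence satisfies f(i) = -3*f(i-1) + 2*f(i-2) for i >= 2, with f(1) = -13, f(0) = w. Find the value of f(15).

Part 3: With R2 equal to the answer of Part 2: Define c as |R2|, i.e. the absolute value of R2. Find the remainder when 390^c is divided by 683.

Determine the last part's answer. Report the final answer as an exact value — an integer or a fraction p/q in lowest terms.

556

Part 1: cross terms: (-31*-2 - 25*-2)=112, (25*23 - 38*-2)=651, (38*-2 - -31*23)=637; twice the area = |1400| = 1400; area = 700; answer 700
Part 2: R1 = 700; threaded value p + q = 701; w = 5; f(2) = -3*(-13) + 2*(5) = 49; iterating: f(2)=49, f(3)=-173, f(4)=617, f(5)=-2197, f(6)=7825, f(7)=-27869, f(8)=99257, f(9)=-353509, f(10)=1259041, f(11)=-4484141, f(12)=15970505, f(13)=-56879797, f(14)=202580401, f(15)=-721500797; answer -721500797
Part 3: R2 = -721500797; c = 721500797; squarings mod 683: 390^1=390, 390^2=474, 390^4=652, 390^8=278, 390^16=105, 390^32=97, 390^64=530, 390^128=187, 390^256=136, 390^512=55, 390^1024=293, 390^2048=474, 390^4096=652, 390^8192=278, 390^16384=105, 390^32768=97, 390^65536=530, 390^131072=187, 390^262144=136, 390^524288=55, 390^1048576=293, 390^2097152=474, 390^4194304=652, 390^8388608=278, 390^16777216=105, 390^33554432=97, 390^67108864=530, 390^134217728=187, 390^268435456=136, 390^536870912=55; 390^721500797 = 390^1 * 390^4 * 390^8 * 390^16 * 390^32 * 390^64 * 390^512 * 390^2048 * 390^4096 * 390^8192 * 390^65536 * 390^16777216 * 390^33554432 * 390^134217728 * 390^536870912 = 556 (mod 683); answer 556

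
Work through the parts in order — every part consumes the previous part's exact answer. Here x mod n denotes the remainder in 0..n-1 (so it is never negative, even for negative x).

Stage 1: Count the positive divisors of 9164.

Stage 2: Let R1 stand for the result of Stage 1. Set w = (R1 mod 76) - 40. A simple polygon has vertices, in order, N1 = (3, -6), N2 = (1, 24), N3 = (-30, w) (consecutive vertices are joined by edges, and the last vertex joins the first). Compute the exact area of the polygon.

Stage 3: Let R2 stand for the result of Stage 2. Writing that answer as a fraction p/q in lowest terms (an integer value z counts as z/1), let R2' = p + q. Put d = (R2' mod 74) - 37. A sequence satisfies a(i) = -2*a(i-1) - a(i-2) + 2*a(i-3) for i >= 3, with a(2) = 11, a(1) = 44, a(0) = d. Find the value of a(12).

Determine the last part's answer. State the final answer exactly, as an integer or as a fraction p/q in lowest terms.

7493

Stage 1: 9164 = 2^2 * 29 * 79; number of divisors = (2+1) * (1+1) * (1+1) = 12; answer 12
Stage 2: R1 = 12; w = -28; cross terms: (3*24 - 1*-6)=78, (1*-28 - -30*24)=692, (-30*-6 - 3*-28)=264; twice the area = |1034| = 1034; area = 517; answer 517
Stage 3: R2 = 517; threaded value p + q = 518; d = -37; a(3) = -2*(11) - 1*(44) + 2*(-37) = -140; iterating: a(3)=-140, a(4)=357, a(5)=-552, a(6)=467, a(7)=332, a(8)=-2235, a(9)=5072, a(10)=-7245, a(11)=4948, a(12)=7493; answer 7493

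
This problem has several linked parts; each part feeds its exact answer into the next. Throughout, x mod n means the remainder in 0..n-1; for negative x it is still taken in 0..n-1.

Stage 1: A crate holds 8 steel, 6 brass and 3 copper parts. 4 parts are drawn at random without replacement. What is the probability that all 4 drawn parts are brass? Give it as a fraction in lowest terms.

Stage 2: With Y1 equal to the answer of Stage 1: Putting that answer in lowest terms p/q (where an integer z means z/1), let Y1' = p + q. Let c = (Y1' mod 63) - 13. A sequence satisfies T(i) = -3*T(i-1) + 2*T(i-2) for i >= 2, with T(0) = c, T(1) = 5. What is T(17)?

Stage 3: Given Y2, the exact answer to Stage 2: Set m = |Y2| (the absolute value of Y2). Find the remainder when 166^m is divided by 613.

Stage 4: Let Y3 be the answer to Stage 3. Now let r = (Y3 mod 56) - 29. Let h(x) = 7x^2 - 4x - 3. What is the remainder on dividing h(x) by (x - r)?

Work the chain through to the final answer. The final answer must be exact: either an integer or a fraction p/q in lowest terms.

Stage 1: total draws C(17,4) = 2380; favorable C(6,4) = 15; P = 3/476; answer 3/476
Stage 2: Y1 = 3/476; threaded value p + q = 479; c = 25; T(2) = -3*(5) + 2*(25) = 35; iterating: T(2)=35, T(3)=-95, T(4)=355, T(5)=-1255, T(6)=4475, T(7)=-15935, T(8)=56755, T(9)=-202135, T(10)=719915, T(11)=-2564015, T(12)=9131875, T(13)=-32523655, T(14)=115834715, T(15)=-412551455, T(16)=1469323795, T(17)=-5233074295; answer -5233074295
Stage 3: Y2 = -5233074295; m = 5233074295; squarings mod 613: 166^1=166, 166^2=584, 166^4=228, 166^8=492, 166^16=542, 166^32=137, 166^64=379, 166^128=199, 166^256=369, 166^512=75, 166^1024=108, 166^2048=17, 166^4096=289, 166^8192=153, 166^16384=115, 166^32768=352, 166^65536=78, 166^131072=567, 166^262144=277, 166^524288=104, 166^1048576=395, 166^2097152=323, 166^4194304=119, 166^8388608=62, 166^16777216=166, 166^33554432=584, 166^67108864=228, 166^134217728=492, 166^268435456=542, 166^536870912=137, 166^1073741824=379, 166^2147483648=199, 166^4294967296=369; 166^5233074295 = 166^1 * 166^2 * 166^4 * 166^16 * 166^32 * 166^64 * 166^8192 * 166^16384 * 166^131072 * 166^524288 * 166^2097152 * 166^4194304 * 166^8388608 * 166^16777216 * 166^33554432 * 166^67108864 * 166^268435456 * 166^536870912 * 166^4294967296 = 516 (mod 613); answer 516
Stage 4: Y3 = 516; r = -17; remainder = value at the root: 7*(-17)^2 - 4*(-17)^1 - 3 = (2023) + (68) + (-3) = 2088; answer 2088

2088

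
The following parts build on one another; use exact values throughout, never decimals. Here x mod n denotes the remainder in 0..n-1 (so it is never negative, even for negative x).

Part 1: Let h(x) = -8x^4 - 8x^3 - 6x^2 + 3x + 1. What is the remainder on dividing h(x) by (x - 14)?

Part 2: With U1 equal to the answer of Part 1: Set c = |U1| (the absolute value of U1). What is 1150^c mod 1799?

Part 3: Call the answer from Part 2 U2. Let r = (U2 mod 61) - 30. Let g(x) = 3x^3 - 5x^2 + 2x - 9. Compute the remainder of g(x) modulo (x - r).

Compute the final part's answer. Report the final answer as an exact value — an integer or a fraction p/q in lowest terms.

Part 1: remainder = value at the root: -8*(14)^4 - 8*(14)^3 - 6*(14)^2 + 3*(14)^1 + 1 = (-307328) + (-21952) + (-1176) + (42) + (1) = -330413; answer -330413
Part 2: U1 = -330413; c = 330413; squarings mod 1799: 1150^1=1150, 1150^2=235, 1150^4=1255, 1150^8=900, 1150^16=450, 1150^32=1012, 1150^64=513, 1150^128=515, 1150^256=772, 1150^512=515, 1150^1024=772, 1150^2048=515, 1150^4096=772, 1150^8192=515, 1150^16384=772, 1150^32768=515, 1150^65536=772, 1150^131072=515, 1150^262144=772; 1150^330413 = 1150^1 * 1150^4 * 1150^8 * 1150^32 * 1150^128 * 1150^512 * 1150^2048 * 1150^65536 * 1150^262144 = 753 (mod 1799); answer 753
Part 3: U2 = 753; r = -9; remainder = value at the root: 3*(-9)^3 - 5*(-9)^2 + 2*(-9)^1 - 9 = (-2187) + (-405) + (-18) + (-9) = -2619; answer -2619

-2619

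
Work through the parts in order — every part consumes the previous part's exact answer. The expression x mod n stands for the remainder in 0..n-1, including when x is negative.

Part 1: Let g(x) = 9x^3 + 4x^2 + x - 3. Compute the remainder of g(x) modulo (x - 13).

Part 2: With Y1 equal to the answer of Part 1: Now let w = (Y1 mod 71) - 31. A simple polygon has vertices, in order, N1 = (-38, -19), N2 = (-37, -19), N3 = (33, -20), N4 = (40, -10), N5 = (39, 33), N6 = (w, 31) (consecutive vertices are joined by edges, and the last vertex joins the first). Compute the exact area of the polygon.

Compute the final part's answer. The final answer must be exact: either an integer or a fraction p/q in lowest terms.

Part 1: remainder = value at the root: 9*(13)^3 + 4*(13)^2 + 1*(13)^1 - 3 = (19773) + (676) + (13) + (-3) = 20459; answer 20459
Part 2: Y1 = 20459; w = -20; cross terms: (-38*-19 - -37*-19)=19, (-37*-20 - 33*-19)=1367, (33*-10 - 40*-20)=470, (40*33 - 39*-10)=1710, (39*31 - -20*33)=1869, (-20*-19 - -38*31)=1558; twice the area = |6993| = 6993; area = 6993/2; answer 6993/2

6993/2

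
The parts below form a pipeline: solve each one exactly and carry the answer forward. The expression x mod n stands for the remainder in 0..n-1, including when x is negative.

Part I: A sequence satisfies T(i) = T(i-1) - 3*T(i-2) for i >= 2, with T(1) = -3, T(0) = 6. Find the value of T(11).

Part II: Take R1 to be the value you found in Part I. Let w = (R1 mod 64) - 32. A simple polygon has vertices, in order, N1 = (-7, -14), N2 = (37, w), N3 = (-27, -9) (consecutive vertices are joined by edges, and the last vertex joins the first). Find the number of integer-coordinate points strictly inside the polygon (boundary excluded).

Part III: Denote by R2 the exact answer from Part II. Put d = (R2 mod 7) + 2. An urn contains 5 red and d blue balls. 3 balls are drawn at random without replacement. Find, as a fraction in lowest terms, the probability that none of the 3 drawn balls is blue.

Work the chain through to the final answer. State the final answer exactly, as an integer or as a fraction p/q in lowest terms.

2/7

Part I: T(2) = 1*(-3) - 3*(6) = -21; iterating: T(2)=-21, T(3)=-12, T(4)=51, T(5)=87, T(6)=-66, T(7)=-327, T(8)=-129, T(9)=852, T(10)=1239, T(11)=-1317; answer -1317
Part II: R1 = -1317; w = -5; cross terms: (-7*-5 - 37*-14)=553, (37*-9 - -27*-5)=-468, (-27*-14 - -7*-9)=315; twice the area = |400| = 400; area = 200; boundary points = 1 + 4 + 5 = 10; strictly interior points = area - boundary/2 + 1 = 196; answer 196
Part III: R2 = 196; d = 2; total draws C(7,3) = 35; favorable C(5,3) = 10; P = 2/7; answer 2/7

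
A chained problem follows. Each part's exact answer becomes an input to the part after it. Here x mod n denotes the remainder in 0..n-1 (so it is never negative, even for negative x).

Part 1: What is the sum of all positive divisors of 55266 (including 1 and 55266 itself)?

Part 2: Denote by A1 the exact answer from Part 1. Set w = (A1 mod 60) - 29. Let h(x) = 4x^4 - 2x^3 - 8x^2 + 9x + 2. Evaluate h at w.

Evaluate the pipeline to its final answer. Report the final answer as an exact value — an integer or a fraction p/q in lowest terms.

Part 1: 55266 = 2 * 3 * 61 * 151; sigma = (1 + 2) * (1 + 3) * (1 + 61) * (1 + 151) = 3 * 4 * 62 * 152 = 113088; answer 113088
Part 2: A1 = 113088; w = 19; 4*(19)^4 - 2*(19)^3 - 8*(19)^2 + 9*(19)^1 + 2 = (521284) + (-13718) + (-2888) + (171) + (2) = 504851; answer 504851

504851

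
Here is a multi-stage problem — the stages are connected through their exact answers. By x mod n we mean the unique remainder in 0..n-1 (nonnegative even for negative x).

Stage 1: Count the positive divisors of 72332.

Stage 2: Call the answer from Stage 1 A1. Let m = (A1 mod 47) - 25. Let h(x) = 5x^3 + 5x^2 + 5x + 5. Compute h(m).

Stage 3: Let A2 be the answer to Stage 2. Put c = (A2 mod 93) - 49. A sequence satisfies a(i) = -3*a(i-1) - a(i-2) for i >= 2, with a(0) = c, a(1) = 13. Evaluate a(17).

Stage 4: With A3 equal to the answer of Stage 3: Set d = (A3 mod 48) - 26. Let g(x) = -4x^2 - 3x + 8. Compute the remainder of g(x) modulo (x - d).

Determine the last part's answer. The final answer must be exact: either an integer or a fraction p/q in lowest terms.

-1199

Stage 1: 72332 = 2^2 * 13^2 * 107; number of divisors = (2+1) * (2+1) * (1+1) = 18; answer 18
Stage 2: A1 = 18; m = -7; 5*(-7)^3 + 5*(-7)^2 + 5*(-7)^1 + 5 = (-1715) + (245) + (-35) + (5) = -1500; answer -1500
Stage 3: A2 = -1500; c = 32; a(2) = -3*(13) - 1*(32) = -71; iterating: a(2)=-71, a(3)=200, a(4)=-529, a(5)=1387, a(6)=-3632, a(7)=9509, a(8)=-24895, a(9)=65176, a(10)=-170633, a(11)=446723, a(12)=-1169536, a(13)=3061885, a(14)=-8016119, a(15)=20986472, a(16)=-54943297, a(17)=143843419; answer 143843419
Stage 4: A3 = 143843419; d = 17; remainder = value at the root: -4*(17)^2 - 3*(17)^1 + 8 = (-1156) + (-51) + (8) = -1199; answer -1199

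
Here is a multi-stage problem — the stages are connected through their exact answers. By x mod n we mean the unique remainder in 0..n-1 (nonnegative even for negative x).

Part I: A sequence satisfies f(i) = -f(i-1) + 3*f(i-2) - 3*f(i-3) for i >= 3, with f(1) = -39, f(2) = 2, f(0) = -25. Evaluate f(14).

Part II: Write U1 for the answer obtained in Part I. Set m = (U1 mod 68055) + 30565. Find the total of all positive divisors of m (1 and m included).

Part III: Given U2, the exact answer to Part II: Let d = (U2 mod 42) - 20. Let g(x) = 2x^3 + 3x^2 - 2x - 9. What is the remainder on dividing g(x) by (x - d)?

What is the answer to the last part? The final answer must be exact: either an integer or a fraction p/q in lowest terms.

Part I: f(3) = -1*(2) + 3*(-39) - 3*(-25) = -44; iterating: f(3)=-44, f(4)=167, f(5)=-305, f(6)=938, f(7)=-2354, f(8)=6083, f(9)=-15959, f(10)=41270, f(11)=-107396, f(12)=279083, f(13)=-725081, f(14)=1884518; answer 1884518
Part II: U1 = 1884518; m = 77598; 77598 = 2 * 3^4 * 479; sigma = (1 + 2) * (1 + 3 + 9 + 27 + 81) * (1 + 479) = 3 * 121 * 480 = 174240; answer 174240
Part III: U2 = 174240; d = 4; remainder = value at the root: 2*(4)^3 + 3*(4)^2 - 2*(4)^1 - 9 = (128) + (48) + (-8) + (-9) = 159; answer 159

159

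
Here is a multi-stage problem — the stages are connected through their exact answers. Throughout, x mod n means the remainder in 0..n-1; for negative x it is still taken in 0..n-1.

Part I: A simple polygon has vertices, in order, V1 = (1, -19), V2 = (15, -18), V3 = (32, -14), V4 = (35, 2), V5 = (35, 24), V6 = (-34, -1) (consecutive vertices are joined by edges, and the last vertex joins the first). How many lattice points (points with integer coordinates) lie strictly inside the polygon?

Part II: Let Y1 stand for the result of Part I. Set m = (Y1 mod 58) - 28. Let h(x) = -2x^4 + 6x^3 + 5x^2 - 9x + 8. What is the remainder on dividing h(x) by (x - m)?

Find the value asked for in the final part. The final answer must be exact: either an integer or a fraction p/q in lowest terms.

Part I: cross terms: (1*-18 - 15*-19)=267, (15*-14 - 32*-18)=366, (32*2 - 35*-14)=554, (35*24 - 35*2)=770, (35*-1 - -34*24)=781, (-34*-19 - 1*-1)=647; twice the area = |3385| = 3385; area = 3385/2; boundary points = 1 + 1 + 1 + 22 + 1 + 1 = 27; strictly interior points = area - boundary/2 + 1 = 1680; answer 1680
Part II: Y1 = 1680; m = 28; remainder = value at the root: -2*(28)^4 + 6*(28)^3 + 5*(28)^2 - 9*(28)^1 + 8 = (-1229312) + (131712) + (3920) + (-252) + (8) = -1093924; answer -1093924

-1093924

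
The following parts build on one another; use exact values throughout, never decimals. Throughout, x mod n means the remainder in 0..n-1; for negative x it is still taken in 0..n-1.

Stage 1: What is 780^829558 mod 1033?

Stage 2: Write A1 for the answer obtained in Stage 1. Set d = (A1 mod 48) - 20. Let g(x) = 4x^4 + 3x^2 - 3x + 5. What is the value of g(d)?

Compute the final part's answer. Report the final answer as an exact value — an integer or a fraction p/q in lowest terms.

262869

Stage 1: squarings mod 1033: 780^1=780, 780^2=996, 780^4=336, 780^8=299, 780^16=563, 780^32=871, 780^64=419, 780^128=984, 780^256=335, 780^512=661, 780^1024=995, 780^2048=411, 780^4096=542, 780^8192=392, 780^16384=780, 780^32768=996, 780^65536=336, 780^131072=299, 780^262144=563, 780^524288=871; 780^829558 = 780^2 * 780^4 * 780^16 * 780^32 * 780^64 * 780^2048 * 780^8192 * 780^32768 * 780^262144 * 780^524288 = 996 (mod 1033); answer 996
Stage 2: A1 = 996; d = 16; 4*(16)^4 + 3*(16)^2 - 3*(16)^1 + 5 = (262144) + (768) + (-48) + (5) = 262869; answer 262869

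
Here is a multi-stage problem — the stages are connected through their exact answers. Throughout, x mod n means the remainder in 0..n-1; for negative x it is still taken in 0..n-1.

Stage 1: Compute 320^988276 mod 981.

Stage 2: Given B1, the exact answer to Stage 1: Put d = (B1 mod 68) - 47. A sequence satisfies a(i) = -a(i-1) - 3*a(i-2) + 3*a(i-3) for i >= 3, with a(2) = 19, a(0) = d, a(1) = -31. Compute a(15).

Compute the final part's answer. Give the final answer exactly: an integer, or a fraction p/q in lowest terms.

434264

Stage 1: squarings mod 981: 320^1=320, 320^2=376, 320^4=112, 320^8=772, 320^16=517, 320^32=457, 320^64=877, 320^128=25, 320^256=625, 320^512=187, 320^1024=634, 320^2048=727, 320^4096=751, 320^8192=907, 320^16384=571, 320^32768=349, 320^65536=157, 320^131072=124, 320^262144=661, 320^524288=376; 320^988276 = 320^4 * 320^16 * 320^32 * 320^64 * 320^1024 * 320^4096 * 320^65536 * 320^131072 * 320^262144 * 320^524288 = 571 (mod 981); answer 571
Stage 2: B1 = 571; d = -20; a(3) = -1*(19) - 3*(-31) + 3*(-20) = 14; iterating: a(3)=14, a(4)=-164, a(5)=179, a(6)=355, a(7)=-1384, a(8)=856, a(9)=4361, a(10)=-11081, a(11)=566, a(12)=45760, a(13)=-80701, a(14)=-54881, a(15)=434264; answer 434264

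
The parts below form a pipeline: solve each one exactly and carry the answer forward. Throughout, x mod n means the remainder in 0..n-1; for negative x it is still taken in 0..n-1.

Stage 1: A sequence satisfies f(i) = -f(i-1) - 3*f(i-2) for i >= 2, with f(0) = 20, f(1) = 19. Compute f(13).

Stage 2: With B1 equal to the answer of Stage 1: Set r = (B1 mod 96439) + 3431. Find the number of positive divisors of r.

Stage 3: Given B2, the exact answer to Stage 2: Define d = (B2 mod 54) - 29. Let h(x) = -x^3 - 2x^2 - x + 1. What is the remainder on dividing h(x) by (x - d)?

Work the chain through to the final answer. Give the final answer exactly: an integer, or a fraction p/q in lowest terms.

Stage 1: f(2) = -1*(19) - 3*(20) = -79; iterating: f(2)=-79, f(3)=22, f(4)=215, f(5)=-281, f(6)=-364, f(7)=1207, f(8)=-115, f(9)=-3506, f(10)=3851, f(11)=6667, f(12)=-18220, f(13)=-1781; answer -1781
Stage 2: B1 = -1781; r = 98089; 98089 = 47 * 2087; number of divisors = (1+1) * (1+1) = 4; answer 4
Stage 3: B2 = 4; d = -25; remainder = value at the root: -1*(-25)^3 - 2*(-25)^2 - 1*(-25)^1 + 1 = (15625) + (-1250) + (25) + (1) = 14401; answer 14401

14401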